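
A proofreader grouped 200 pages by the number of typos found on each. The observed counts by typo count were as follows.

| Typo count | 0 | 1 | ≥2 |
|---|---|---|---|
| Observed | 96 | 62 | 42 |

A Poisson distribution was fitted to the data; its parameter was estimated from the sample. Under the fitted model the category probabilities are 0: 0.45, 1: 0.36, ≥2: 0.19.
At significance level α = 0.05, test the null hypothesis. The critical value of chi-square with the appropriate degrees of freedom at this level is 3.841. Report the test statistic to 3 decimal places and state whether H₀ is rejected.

Expected counts E_i = n·p_i: 200×0.45 = 90, 200×0.36 = 72, 200×0.19 = 38.
0: (96 − 90)²/90 = 36/90 = 0.4000
1: (62 − 72)²/72 = 100/72 = 1.3889
≥2: (42 − 38)²/38 = 16/38 = 0.4211
Sum = 2.210
df = 1. Since 2.210 < 3.841, we do not reject H₀.

2.210; do not reject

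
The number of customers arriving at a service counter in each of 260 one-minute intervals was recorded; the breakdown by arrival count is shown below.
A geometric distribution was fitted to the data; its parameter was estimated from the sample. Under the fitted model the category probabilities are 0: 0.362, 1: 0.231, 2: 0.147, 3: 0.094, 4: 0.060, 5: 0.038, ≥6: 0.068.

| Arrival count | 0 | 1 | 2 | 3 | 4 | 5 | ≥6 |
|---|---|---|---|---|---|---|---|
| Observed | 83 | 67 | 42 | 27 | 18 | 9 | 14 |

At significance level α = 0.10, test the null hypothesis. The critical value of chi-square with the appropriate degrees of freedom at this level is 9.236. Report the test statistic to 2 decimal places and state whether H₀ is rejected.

Expected counts E_i = n·p_i: 260×0.362 = 94.12, 260×0.231 = 60.06, 260×0.147 = 38.22, 260×0.094 = 24.44, 260×0.060 = 15.6, 260×0.038 = 9.88, 260×0.068 = 17.68.
χ² = (83−94.12)²/94.12 + (67−60.06)²/60.06 + (42−38.22)²/38.22 + (27−24.44)²/24.44 + (18−15.6)²/15.6 + (9−9.88)²/9.88 + (14−17.68)²/17.68
   = 1.314 + 0.802 + 0.374 + 0.268 + 0.369 + 0.078 + 0.766
Sum = 3.97
df = 5. Since 3.97 < 9.236, we do not reject H₀.

3.97; do not reject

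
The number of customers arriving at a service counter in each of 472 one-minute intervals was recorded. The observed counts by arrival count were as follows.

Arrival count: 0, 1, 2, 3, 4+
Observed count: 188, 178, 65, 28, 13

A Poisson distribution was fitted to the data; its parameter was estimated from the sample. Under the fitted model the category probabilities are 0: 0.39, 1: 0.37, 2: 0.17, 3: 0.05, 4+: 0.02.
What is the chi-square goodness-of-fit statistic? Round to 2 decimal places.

Expected counts E_i = n·p_i: 472×0.39 = 184.08, 472×0.37 = 174.64, 472×0.17 = 80.24, 472×0.05 = 23.6, 472×0.02 = 9.44.
cat         O        E   (O−E)²/E
0         188   184.08      0.083
1         178   174.64      0.065
2          65    80.24      2.895
3          28     23.6      0.820
4+         13     9.44      1.343
Sum = 5.21

5.21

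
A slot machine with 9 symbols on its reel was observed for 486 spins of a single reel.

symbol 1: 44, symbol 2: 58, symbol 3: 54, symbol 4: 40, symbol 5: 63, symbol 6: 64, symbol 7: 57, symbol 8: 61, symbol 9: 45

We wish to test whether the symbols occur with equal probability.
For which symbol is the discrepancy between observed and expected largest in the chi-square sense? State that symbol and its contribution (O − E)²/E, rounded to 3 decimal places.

Expected count for each of the 9 categories: 486/9 = 54.
χ² = (44−54)²/54 + (58−54)²/54 + (54−54)²/54 + (40−54)²/54 + (63−54)²/54 + (64−54)²/54 + (57−54)²/54 + (61−54)²/54 + (45−54)²/54
   = 1.8519 + 0.2963 + 0.0000 + 3.6296 + 1.5000 + 1.8519 + 0.1667 + 0.9074 + 1.5000
The largest term is for symbol 4: 3.630.

symbol 4, 3.630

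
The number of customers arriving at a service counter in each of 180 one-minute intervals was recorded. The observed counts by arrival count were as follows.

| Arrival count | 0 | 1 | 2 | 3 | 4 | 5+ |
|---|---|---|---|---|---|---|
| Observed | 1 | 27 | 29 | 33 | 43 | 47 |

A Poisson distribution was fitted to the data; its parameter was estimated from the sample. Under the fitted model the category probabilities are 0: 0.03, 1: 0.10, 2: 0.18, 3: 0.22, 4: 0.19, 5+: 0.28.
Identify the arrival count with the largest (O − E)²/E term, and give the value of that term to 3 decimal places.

1, 4.500

Expected counts E_i = n·p_i: 180×0.03 = 5.4, 180×0.10 = 18, 180×0.18 = 32.4, 180×0.22 = 39.6, 180×0.19 = 34.2, 180×0.28 = 50.4.
0: (1 − 5.4)²/5.4 = 19.36/5.4 = 3.5852
1: (27 − 18)²/18 = 81/18 = 4.5000
2: (29 − 32.4)²/32.4 = 11.56/32.4 = 0.3568
3: (33 − 39.6)²/39.6 = 43.56/39.6 = 1.1000
4: (43 − 34.2)²/34.2 = 77.44/34.2 = 2.2643
5+: (47 − 50.4)²/50.4 = 11.56/50.4 = 0.2294
The largest term is for 1: 4.500.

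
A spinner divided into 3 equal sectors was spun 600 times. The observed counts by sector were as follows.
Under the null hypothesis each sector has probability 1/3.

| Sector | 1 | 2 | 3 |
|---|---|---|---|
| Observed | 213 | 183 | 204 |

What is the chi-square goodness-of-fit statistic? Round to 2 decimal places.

Expected count for each of the 3 categories: 600/3 = 200.
cat         O        E   (O−E)²/E
1         213      200      0.845
2         183      200      1.445
3         204      200      0.080
Sum = 2.37

2.37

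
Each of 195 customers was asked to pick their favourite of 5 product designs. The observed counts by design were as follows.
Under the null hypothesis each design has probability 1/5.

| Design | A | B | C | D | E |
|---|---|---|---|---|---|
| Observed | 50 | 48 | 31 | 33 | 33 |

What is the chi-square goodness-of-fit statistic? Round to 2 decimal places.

Expected count for each of the 5 categories: 195/5 = 39.
A: (50 − 39)²/39 = 121/39 = 3.103
B: (48 − 39)²/39 = 81/39 = 2.077
C: (31 − 39)²/39 = 64/39 = 1.641
D: (33 − 39)²/39 = 36/39 = 0.923
E: (33 − 39)²/39 = 36/39 = 0.923
Sum = 8.67

8.67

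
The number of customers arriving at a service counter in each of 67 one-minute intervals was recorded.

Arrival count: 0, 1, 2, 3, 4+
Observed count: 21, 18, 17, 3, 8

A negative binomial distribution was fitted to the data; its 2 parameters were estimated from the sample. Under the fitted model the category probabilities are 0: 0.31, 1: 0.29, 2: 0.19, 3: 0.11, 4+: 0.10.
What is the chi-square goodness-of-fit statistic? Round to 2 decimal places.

Expected counts E_i = n·p_i: 67×0.31 = 20.77, 67×0.29 = 19.43, 67×0.19 = 12.73, 67×0.11 = 7.37, 67×0.10 = 6.7.
χ² = (21−20.77)²/20.77 + (18−19.43)²/19.43 + (17−12.73)²/12.73 + (3−7.37)²/7.37 + (8−6.7)²/6.7
   = 0.003 + 0.105 + 1.432 + 2.591 + 0.252
Sum = 4.38

4.38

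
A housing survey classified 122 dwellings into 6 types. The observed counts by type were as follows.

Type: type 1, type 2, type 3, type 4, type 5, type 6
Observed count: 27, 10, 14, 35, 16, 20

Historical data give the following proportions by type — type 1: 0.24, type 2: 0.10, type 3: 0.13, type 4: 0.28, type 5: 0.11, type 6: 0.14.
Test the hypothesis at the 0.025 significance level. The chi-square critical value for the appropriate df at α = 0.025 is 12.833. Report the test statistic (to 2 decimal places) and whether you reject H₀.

1.81; do not reject

Expected counts E_i = n·p_i: 122×0.24 = 29.28, 122×0.10 = 12.2, 122×0.13 = 15.86, 122×0.28 = 34.16, 122×0.11 = 13.42, 122×0.14 = 17.08.
type 1: (27 − 29.28)²/29.28 = 5.1984/29.28 = 0.178
type 2: (10 − 12.2)²/12.2 = 4.84/12.2 = 0.397
type 3: (14 − 15.86)²/15.86 = 3.4596/15.86 = 0.218
type 4: (35 − 34.16)²/34.16 = 0.7056/34.16 = 0.021
type 5: (16 − 13.42)²/13.42 = 6.6564/13.42 = 0.496
type 6: (20 − 17.08)²/17.08 = 8.5264/17.08 = 0.499
Sum = 1.81
df = 5. Since 1.81 < 12.833, we do not reject H₀.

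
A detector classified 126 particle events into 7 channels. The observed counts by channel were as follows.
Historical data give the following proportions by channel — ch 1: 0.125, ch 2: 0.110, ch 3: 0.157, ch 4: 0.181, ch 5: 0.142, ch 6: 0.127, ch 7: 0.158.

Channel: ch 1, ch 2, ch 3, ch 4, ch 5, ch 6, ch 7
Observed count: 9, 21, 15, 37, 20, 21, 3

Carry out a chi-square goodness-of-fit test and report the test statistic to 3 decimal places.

32.731

Expected counts E_i = n·p_i: 126×0.125 = 15.75, 126×0.110 = 13.86, 126×0.157 = 19.782, 126×0.181 = 22.806, 126×0.142 = 17.892, 126×0.127 = 16.002, 126×0.158 = 19.908.
cat         O        E   (O−E)²/E
ch 1        9    15.75     2.8929
ch 2       21    13.86     3.6782
ch 3       15   19.782     1.1560
ch 4       37   22.806     8.8341
ch 5       20   17.892     0.2484
ch 6       21   16.002     1.5611
ch 7        3   19.908    14.3601
Sum = 32.731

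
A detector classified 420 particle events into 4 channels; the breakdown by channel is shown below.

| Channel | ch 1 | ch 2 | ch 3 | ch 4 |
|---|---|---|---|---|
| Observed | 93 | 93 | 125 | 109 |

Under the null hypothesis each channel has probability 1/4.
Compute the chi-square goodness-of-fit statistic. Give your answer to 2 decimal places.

6.70

Expected count for each of the 4 categories: 420/4 = 105.
ch 1: (93 − 105)²/105 = 144/105 = 1.371
ch 2: (93 − 105)²/105 = 144/105 = 1.371
ch 3: (125 − 105)²/105 = 400/105 = 3.810
ch 4: (109 − 105)²/105 = 16/105 = 0.152
Sum = 6.70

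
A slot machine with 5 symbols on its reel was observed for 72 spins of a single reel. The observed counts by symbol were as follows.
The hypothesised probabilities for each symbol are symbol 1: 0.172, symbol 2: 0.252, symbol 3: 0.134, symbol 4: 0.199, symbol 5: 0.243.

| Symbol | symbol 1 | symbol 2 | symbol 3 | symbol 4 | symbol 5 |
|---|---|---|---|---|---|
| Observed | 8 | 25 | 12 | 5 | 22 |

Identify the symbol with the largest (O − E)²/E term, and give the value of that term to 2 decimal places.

symbol 4, 6.07

Expected counts E_i = n·p_i: 72×0.172 = 12.384, 72×0.252 = 18.144, 72×0.134 = 9.648, 72×0.199 = 14.328, 72×0.243 = 17.496.
symbol 1: (8 − 12.384)²/12.384 = 19.219456/12.384 = 1.552
symbol 2: (25 − 18.144)²/18.144 = 47.004736/18.144 = 2.591
symbol 3: (12 − 9.648)²/9.648 = 5.531904/9.648 = 0.573
symbol 4: (5 − 14.328)²/14.328 = 87.011584/14.328 = 6.073
symbol 5: (22 − 17.496)²/17.496 = 20.286016/17.496 = 1.159
The largest term is for symbol 4: 6.07.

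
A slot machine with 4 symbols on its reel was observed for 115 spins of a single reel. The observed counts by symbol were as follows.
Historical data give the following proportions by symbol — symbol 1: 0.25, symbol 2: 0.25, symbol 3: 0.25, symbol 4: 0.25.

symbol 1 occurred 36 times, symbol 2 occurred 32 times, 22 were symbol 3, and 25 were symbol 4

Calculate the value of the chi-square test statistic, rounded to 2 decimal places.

Expected counts E_i = n·p_i: 115×0.25 = 28.75, 115×0.25 = 28.75, 115×0.25 = 28.75, 115×0.25 = 28.75.
symbol 1: (36 − 28.75)²/28.75 = 52.5625/28.75 = 1.828
symbol 2: (32 − 28.75)²/28.75 = 10.5625/28.75 = 0.367
symbol 3: (22 − 28.75)²/28.75 = 45.5625/28.75 = 1.585
symbol 4: (25 − 28.75)²/28.75 = 14.0625/28.75 = 0.489
Sum = 4.27

4.27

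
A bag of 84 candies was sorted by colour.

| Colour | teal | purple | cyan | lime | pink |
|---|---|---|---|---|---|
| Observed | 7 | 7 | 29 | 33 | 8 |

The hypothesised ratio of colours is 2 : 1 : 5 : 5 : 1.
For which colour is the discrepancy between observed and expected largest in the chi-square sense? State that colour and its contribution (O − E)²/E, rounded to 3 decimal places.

Ratio total = 14. Expected counts: 84×2/14 = 12, 84×1/14 = 6, 84×5/14 = 30, 84×5/14 = 30, 84×1/14 = 6.
teal: (7 − 12)²/12 = 25/12 = 2.0833
purple: (7 − 6)²/6 = 1/6 = 0.1667
cyan: (29 − 30)²/30 = 1/30 = 0.0333
lime: (33 − 30)²/30 = 9/30 = 0.3000
pink: (8 − 6)²/6 = 4/6 = 0.6667
The largest term is for teal: 2.083.

teal, 2.083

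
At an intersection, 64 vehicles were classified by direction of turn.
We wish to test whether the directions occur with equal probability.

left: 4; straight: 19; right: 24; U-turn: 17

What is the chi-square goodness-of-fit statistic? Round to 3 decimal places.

Under H₀ each category has probability 1/4, so each expected count is 64/4 = 16.
χ² = (4−16)²/16 + (19−16)²/16 + (24−16)²/16 + (17−16)²/16
   = 9.0000 + 0.5625 + 4.0000 + 0.0625
Sum = 13.625

13.625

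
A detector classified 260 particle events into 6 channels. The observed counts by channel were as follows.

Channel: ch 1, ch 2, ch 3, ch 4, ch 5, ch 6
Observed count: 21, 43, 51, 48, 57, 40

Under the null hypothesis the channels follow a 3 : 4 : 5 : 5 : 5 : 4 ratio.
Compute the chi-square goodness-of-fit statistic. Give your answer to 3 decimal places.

4.005

Ratio total = 26. Expected counts: 260×3/26 = 30, 260×4/26 = 40, 260×5/26 = 50, 260×5/26 = 50, 260×5/26 = 50, 260×4/26 = 40.
cat         O        E   (O−E)²/E
ch 1       21       30     2.7000
ch 2       43       40     0.2250
ch 3       51       50     0.0200
ch 4       48       50     0.0800
ch 5       57       50     0.9800
ch 6       40       40     0.0000
Sum = 4.005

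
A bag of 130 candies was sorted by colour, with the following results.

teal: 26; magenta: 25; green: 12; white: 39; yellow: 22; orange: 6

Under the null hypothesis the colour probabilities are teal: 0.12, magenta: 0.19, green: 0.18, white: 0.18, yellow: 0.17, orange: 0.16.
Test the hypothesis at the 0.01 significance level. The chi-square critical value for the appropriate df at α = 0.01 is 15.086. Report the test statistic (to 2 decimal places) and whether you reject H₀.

33.42; reject

Expected counts E_i = n·p_i: 130×0.12 = 15.6, 130×0.19 = 24.7, 130×0.18 = 23.4, 130×0.18 = 23.4, 130×0.17 = 22.1, 130×0.16 = 20.8.
χ² = (26−15.6)²/15.6 + (25−24.7)²/24.7 + (12−23.4)²/23.4 + (39−23.4)²/23.4 + (22−22.1)²/22.1 + (6−20.8)²/20.8
   = 6.933 + 0.004 + 5.554 + 10.400 + 0.000 + 10.531
Sum = 33.42
df = 5. Since 33.42 > 15.086, we reject H₀.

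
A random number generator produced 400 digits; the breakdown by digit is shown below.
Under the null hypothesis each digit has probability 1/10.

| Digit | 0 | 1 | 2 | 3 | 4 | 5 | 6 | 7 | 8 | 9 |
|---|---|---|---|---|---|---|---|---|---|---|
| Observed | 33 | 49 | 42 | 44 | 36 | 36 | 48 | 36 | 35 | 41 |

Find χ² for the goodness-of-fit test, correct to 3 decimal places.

Under H₀ each category has probability 1/10, so each expected count is 400/10 = 40.
χ² = (33−40)²/40 + (49−40)²/40 + (42−40)²/40 + (44−40)²/40 + (36−40)²/40 + (36−40)²/40 + (48−40)²/40 + (36−40)²/40 + (35−40)²/40 + (41−40)²/40
   = 1.2250 + 2.0250 + 0.1000 + 0.4000 + 0.4000 + 0.4000 + 1.6000 + 0.4000 + 0.6250 + 0.0250
Sum = 7.200

7.200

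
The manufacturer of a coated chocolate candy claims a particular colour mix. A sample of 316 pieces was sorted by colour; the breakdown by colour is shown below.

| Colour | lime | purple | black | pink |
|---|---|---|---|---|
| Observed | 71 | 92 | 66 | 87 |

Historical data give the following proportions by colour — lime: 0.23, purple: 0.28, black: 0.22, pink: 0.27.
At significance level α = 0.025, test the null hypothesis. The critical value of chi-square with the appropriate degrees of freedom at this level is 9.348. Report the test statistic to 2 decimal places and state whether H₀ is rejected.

Expected counts E_i = n·p_i: 316×0.23 = 72.68, 316×0.28 = 88.48, 316×0.22 = 69.52, 316×0.27 = 85.32.
χ² = (71−72.68)²/72.68 + (92−88.48)²/88.48 + (66−69.52)²/69.52 + (87−85.32)²/85.32
   = 0.039 + 0.140 + 0.178 + 0.033
Sum = 0.39
df = 3. Since 0.39 < 9.348, we do not reject H₀.

0.39; do not reject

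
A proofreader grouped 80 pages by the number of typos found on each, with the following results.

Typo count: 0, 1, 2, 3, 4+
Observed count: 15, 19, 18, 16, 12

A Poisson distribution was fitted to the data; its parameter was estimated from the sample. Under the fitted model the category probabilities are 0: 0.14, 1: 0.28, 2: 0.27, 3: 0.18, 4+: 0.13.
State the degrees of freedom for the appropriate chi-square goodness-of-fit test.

There are k = 5 categories and 1 parameter estimated from the data, so df = 5 − 1 − 1 = 3.

3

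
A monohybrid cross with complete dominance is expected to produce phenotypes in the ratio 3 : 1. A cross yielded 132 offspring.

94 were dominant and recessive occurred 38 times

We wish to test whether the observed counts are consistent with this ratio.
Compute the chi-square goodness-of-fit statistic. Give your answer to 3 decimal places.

Ratio total = 4. Expected counts: 132×3/4 = 99, 132×1/4 = 33.
cat            O        E   (O−E)²/E
dominant      94       99     0.2525
recessive     38       33     0.7576
Sum = 1.010

1.010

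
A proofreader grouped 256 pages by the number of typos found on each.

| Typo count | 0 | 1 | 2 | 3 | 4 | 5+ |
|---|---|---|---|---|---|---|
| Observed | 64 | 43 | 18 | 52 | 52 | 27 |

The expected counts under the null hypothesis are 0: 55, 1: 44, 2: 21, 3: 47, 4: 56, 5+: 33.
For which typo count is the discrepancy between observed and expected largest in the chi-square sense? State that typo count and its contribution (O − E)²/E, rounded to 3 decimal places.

0, 1.473

0: (64 − 55)²/55 = 81/55 = 1.4727
1: (43 − 44)²/44 = 1/44 = 0.0227
2: (18 − 21)²/21 = 9/21 = 0.4286
3: (52 − 47)²/47 = 25/47 = 0.5319
4: (52 − 56)²/56 = 16/56 = 0.2857
5+: (27 − 33)²/33 = 36/33 = 1.0909
The largest term is for 0: 1.473.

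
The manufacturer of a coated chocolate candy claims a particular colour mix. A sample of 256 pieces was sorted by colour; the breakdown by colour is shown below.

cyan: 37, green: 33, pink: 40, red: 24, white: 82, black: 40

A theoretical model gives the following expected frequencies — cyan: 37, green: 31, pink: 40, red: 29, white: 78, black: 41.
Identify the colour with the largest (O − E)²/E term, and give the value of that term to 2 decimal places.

cat         O        E   (O−E)²/E
cyan       37       37      0.000
green      33       31      0.129
pink       40       40      0.000
red        24       29      0.862
white      82       78      0.205
black      40       41      0.024
The largest term is for red: 0.86.

red, 0.86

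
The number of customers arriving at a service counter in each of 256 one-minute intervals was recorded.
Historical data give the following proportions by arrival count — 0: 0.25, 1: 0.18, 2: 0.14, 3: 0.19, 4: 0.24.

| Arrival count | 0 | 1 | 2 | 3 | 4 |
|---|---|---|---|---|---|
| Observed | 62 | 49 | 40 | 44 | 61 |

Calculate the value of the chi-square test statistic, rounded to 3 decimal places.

1.176

Expected counts E_i = n·p_i: 256×0.25 = 64, 256×0.18 = 46.08, 256×0.14 = 35.84, 256×0.19 = 48.64, 256×0.24 = 61.44.
0: (62 − 64)²/64 = 4/64 = 0.0625
1: (49 − 46.08)²/46.08 = 8.5264/46.08 = 0.1850
2: (40 − 35.84)²/35.84 = 17.3056/35.84 = 0.4829
3: (44 − 48.64)²/48.64 = 21.5296/48.64 = 0.4426
4: (61 − 61.44)²/61.44 = 0.1936/61.44 = 0.0032
Sum = 1.176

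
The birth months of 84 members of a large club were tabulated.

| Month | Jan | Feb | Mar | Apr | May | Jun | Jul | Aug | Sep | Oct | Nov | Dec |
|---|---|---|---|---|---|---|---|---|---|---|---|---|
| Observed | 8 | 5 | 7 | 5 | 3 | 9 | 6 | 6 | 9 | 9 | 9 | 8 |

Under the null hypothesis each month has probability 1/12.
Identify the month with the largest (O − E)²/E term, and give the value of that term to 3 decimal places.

Expected count for each of the 12 categories: 84/12 = 7.
χ² = (8−7)²/7 + (5−7)²/7 + (7−7)²/7 + (5−7)²/7 + (3−7)²/7 + (9−7)²/7 + (6−7)²/7 + (6−7)²/7 + (9−7)²/7 + (9−7)²/7 + (9−7)²/7 + (8−7)²/7
   = 0.1429 + 0.5714 + 0.0000 + 0.5714 + 2.2857 + 0.5714 + 0.1429 + 0.1429 + 0.5714 + 0.5714 + 0.5714 + 0.1429
The largest term is for May: 2.286.

May, 2.286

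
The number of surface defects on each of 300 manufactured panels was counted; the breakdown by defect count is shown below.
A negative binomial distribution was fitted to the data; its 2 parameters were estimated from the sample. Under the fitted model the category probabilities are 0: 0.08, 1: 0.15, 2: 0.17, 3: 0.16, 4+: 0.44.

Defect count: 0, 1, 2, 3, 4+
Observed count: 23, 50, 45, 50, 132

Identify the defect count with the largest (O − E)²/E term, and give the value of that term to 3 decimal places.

Expected counts E_i = n·p_i: 300×0.08 = 24, 300×0.15 = 45, 300×0.17 = 51, 300×0.16 = 48, 300×0.44 = 132.
0: (23 − 24)²/24 = 1/24 = 0.0417
1: (50 − 45)²/45 = 25/45 = 0.5556
2: (45 − 51)²/51 = 36/51 = 0.7059
3: (50 − 48)²/48 = 4/48 = 0.0833
4+: (132 − 132)²/132 = 0/132 = 0.0000
The largest term is for 2: 0.706.

2, 0.706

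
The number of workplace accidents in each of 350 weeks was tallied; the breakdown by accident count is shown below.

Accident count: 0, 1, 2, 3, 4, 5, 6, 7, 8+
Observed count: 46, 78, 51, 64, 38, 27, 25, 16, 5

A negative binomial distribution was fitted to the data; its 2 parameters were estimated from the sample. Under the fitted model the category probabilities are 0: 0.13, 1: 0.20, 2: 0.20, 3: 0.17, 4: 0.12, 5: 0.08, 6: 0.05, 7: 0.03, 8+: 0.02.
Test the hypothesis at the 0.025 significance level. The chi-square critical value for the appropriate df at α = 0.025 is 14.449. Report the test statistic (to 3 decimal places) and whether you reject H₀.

13.501; do not reject

Expected counts E_i = n·p_i: 350×0.13 = 45.5, 350×0.20 = 70, 350×0.20 = 70, 350×0.17 = 59.5, 350×0.12 = 42, 350×0.08 = 28, 350×0.05 = 17.5, 350×0.03 = 10.5, 350×0.02 = 7.
0: (46 − 45.5)²/45.5 = 0.25/45.5 = 0.0055
1: (78 − 70)²/70 = 64/70 = 0.9143
2: (51 − 70)²/70 = 361/70 = 5.1571
3: (64 − 59.5)²/59.5 = 20.25/59.5 = 0.3403
4: (38 − 42)²/42 = 16/42 = 0.3810
5: (27 − 28)²/28 = 1/28 = 0.0357
6: (25 − 17.5)²/17.5 = 56.25/17.5 = 3.2143
7: (16 − 10.5)²/10.5 = 30.25/10.5 = 2.8810
8+: (5 − 7)²/7 = 4/7 = 0.5714
Sum = 13.501
df = 6. Since 13.501 < 14.449, we do not reject H₀.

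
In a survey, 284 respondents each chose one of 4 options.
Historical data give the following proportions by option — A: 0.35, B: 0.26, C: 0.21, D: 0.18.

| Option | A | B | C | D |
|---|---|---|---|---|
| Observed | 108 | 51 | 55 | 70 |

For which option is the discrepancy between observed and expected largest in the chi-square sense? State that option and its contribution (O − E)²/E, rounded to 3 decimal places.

Expected counts E_i = n·p_i: 284×0.35 = 99.4, 284×0.26 = 73.84, 284×0.21 = 59.64, 284×0.18 = 51.12.
A: (108 − 99.4)²/99.4 = 73.96/99.4 = 0.7441
B: (51 − 73.84)²/73.84 = 521.6656/73.84 = 7.0648
C: (55 − 59.64)²/59.64 = 21.5296/59.64 = 0.3610
D: (70 − 51.12)²/51.12 = 356.4544/51.12 = 6.9729
The largest term is for B: 7.065.

B, 7.065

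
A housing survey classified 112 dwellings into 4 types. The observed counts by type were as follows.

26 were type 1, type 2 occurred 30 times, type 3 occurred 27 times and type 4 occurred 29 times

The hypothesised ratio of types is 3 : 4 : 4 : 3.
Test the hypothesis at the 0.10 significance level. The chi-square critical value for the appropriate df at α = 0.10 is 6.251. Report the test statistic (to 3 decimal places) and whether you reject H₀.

2.115; do not reject

Ratio total = 14. Expected counts: 112×3/14 = 24, 112×4/14 = 32, 112×4/14 = 32, 112×3/14 = 24.
type 1: (26 − 24)²/24 = 4/24 = 0.1667
type 2: (30 − 32)²/32 = 4/32 = 0.1250
type 3: (27 − 32)²/32 = 25/32 = 0.7813
type 4: (29 − 24)²/24 = 25/24 = 1.0417
Sum = 2.115
df = 3. Since 2.115 < 6.251, we do not reject H₀.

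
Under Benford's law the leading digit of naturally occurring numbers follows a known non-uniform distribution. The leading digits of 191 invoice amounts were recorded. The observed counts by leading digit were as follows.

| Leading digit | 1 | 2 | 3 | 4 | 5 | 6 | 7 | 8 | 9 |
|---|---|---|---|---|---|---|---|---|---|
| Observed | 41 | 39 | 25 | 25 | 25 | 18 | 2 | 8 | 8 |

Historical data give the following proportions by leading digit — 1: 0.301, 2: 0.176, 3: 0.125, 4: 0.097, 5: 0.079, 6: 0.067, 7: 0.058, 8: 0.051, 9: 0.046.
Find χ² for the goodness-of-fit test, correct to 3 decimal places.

Expected counts E_i = n·p_i: 191×0.301 = 57.491, 191×0.176 = 33.616, 191×0.125 = 23.875, 191×0.097 = 18.527, 191×0.079 = 15.089, 191×0.067 = 12.797, 191×0.058 = 11.078, 191×0.051 = 9.741, 191×0.046 = 8.786.
1: (41 − 57.491)²/57.491 = 271.953081/57.491 = 4.7304
2: (39 − 33.616)²/33.616 = 28.987456/33.616 = 0.8623
3: (25 − 23.875)²/23.875 = 1.265625/23.875 = 0.0530
4: (25 − 18.527)²/18.527 = 41.899729/18.527 = 2.2615
5: (25 − 15.089)²/15.089 = 98.227921/15.089 = 6.5099
6: (18 − 12.797)²/12.797 = 27.071209/12.797 = 2.1154
7: (2 − 11.078)²/11.078 = 82.410084/11.078 = 7.4391
8: (8 − 9.741)²/9.741 = 3.031081/9.741 = 0.3112
9: (8 − 8.786)²/8.786 = 0.617796/8.786 = 0.0703
Sum = 24.353

24.353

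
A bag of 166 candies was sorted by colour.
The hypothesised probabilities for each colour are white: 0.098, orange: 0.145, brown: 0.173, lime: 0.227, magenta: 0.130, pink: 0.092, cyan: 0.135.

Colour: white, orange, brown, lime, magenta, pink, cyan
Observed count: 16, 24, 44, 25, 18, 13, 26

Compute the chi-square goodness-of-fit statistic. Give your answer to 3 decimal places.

13.912

Expected counts E_i = n·p_i: 166×0.098 = 16.268, 166×0.145 = 24.07, 166×0.173 = 28.718, 166×0.227 = 37.682, 166×0.130 = 21.58, 166×0.092 = 15.272, 166×0.135 = 22.41.
cat          O        E   (O−E)²/E
white       16   16.268     0.0044
orange      24    24.07     0.0002
brown       44   28.718     8.1322
lime        25   37.682     4.2682
magenta     18    21.58     0.5939
pink        13   15.272     0.3380
cyan        26    22.41     0.5751
Sum = 13.912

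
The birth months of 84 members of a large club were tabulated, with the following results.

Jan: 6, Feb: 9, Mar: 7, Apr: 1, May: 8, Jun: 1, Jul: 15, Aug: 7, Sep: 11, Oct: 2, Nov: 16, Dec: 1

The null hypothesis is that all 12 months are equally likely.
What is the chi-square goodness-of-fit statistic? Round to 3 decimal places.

Expected count for each of the 12 categories: 84/12 = 7.
Jan: (6 − 7)²/7 = 1/7 = 0.1429
Feb: (9 − 7)²/7 = 4/7 = 0.5714
Mar: (7 − 7)²/7 = 0/7 = 0.0000
Apr: (1 − 7)²/7 = 36/7 = 5.1429
May: (8 − 7)²/7 = 1/7 = 0.1429
Jun: (1 − 7)²/7 = 36/7 = 5.1429
Jul: (15 − 7)²/7 = 64/7 = 9.1429
Aug: (7 − 7)²/7 = 0/7 = 0.0000
Sep: (11 − 7)²/7 = 16/7 = 2.2857
Oct: (2 − 7)²/7 = 25/7 = 3.5714
Nov: (16 − 7)²/7 = 81/7 = 11.5714
Dec: (1 − 7)²/7 = 36/7 = 5.1429
Sum = 42.857

42.857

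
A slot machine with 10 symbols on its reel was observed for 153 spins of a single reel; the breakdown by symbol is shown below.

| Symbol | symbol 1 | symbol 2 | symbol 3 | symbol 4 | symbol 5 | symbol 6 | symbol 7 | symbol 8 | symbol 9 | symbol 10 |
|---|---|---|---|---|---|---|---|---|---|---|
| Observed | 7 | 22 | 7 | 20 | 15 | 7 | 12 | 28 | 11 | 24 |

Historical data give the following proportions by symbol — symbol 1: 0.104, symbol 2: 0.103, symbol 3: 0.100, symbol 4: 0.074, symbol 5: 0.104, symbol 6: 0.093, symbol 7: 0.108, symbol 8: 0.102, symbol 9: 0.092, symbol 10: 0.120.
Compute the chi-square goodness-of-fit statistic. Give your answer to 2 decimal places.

35.83

Expected counts E_i = n·p_i: 153×0.104 = 15.912, 153×0.103 = 15.759, 153×0.100 = 15.3, 153×0.074 = 11.322, 153×0.104 = 15.912, 153×0.093 = 14.229, 153×0.108 = 16.524, 153×0.102 = 15.606, 153×0.092 = 14.076, 153×0.120 = 18.36.
cat            O        E   (O−E)²/E
symbol 1       7   15.912      4.991
symbol 2      22   15.759      2.472
symbol 3       7     15.3      4.503
symbol 4      20   11.322      6.651
symbol 5      15   15.912      0.052
symbol 6       7   14.229      3.673
symbol 7      12   16.524      1.239
symbol 8      28   15.606      9.843
symbol 9      11   14.076      0.672
symbol 10     24    18.36      1.733
Sum = 35.83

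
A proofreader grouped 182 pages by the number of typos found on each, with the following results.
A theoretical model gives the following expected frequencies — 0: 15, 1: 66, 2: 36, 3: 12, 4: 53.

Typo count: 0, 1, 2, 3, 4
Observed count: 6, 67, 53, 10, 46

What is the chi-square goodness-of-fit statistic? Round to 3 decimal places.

0: (6 − 15)²/15 = 81/15 = 5.4000
1: (67 − 66)²/66 = 1/66 = 0.0152
2: (53 − 36)²/36 = 289/36 = 8.0278
3: (10 − 12)²/12 = 4/12 = 0.3333
4: (46 − 53)²/53 = 49/53 = 0.9245
Sum = 14.701

14.701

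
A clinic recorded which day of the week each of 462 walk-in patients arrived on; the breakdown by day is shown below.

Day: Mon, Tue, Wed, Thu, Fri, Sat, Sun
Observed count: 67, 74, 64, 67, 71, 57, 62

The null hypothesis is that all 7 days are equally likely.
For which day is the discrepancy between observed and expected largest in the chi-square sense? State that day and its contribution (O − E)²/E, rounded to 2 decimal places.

Sat, 1.23

Under H₀ each category has probability 1/7, so each expected count is 462/7 = 66.
Mon: (67 − 66)²/66 = 1/66 = 0.015
Tue: (74 − 66)²/66 = 64/66 = 0.970
Wed: (64 − 66)²/66 = 4/66 = 0.061
Thu: (67 − 66)²/66 = 1/66 = 0.015
Fri: (71 − 66)²/66 = 25/66 = 0.379
Sat: (57 − 66)²/66 = 81/66 = 1.227
Sun: (62 − 66)²/66 = 16/66 = 0.242
The largest term is for Sat: 1.23.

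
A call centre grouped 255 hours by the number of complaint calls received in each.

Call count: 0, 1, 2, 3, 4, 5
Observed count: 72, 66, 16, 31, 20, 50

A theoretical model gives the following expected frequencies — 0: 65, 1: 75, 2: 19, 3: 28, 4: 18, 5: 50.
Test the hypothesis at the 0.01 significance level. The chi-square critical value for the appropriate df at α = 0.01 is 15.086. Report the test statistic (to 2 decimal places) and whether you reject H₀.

cat         O        E   (O−E)²/E
0          72       65      0.754
1          66       75      1.080
2          16       19      0.474
3          31       28      0.321
4          20       18      0.222
5          50       50      0.000
Sum = 2.85
df = 5. Since 2.85 < 15.086, we do not reject H₀.

2.85; do not reject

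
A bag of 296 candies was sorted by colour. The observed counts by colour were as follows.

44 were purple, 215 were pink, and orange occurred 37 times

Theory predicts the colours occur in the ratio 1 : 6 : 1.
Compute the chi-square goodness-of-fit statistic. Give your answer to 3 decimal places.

Ratio total = 8. Expected counts: 296×1/8 = 37, 296×6/8 = 222, 296×1/8 = 37.
cat         O        E   (O−E)²/E
purple     44       37     1.3243
pink      215      222     0.2207
orange     37       37     0.0000
Sum = 1.545

1.545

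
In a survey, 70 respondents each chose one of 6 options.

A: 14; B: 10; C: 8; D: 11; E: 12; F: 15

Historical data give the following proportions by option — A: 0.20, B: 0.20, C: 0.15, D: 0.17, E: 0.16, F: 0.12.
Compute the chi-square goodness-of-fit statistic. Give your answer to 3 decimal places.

Expected counts E_i = n·p_i: 70×0.20 = 14, 70×0.20 = 14, 70×0.15 = 10.5, 70×0.17 = 11.9, 70×0.16 = 11.2, 70×0.12 = 8.4.
A: (14 − 14)²/14 = 0/14 = 0.0000
B: (10 − 14)²/14 = 16/14 = 1.1429
C: (8 − 10.5)²/10.5 = 6.25/10.5 = 0.5952
D: (11 − 11.9)²/11.9 = 0.81/11.9 = 0.0681
E: (12 − 11.2)²/11.2 = 0.64/11.2 = 0.0571
F: (15 − 8.4)²/8.4 = 43.56/8.4 = 5.1857
Sum = 7.049

7.049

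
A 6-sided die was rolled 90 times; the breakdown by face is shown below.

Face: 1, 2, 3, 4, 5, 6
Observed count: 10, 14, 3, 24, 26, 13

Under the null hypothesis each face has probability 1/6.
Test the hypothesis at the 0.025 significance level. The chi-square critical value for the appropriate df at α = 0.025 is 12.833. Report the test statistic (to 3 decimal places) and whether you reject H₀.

25.067; reject

Under H₀ each category has probability 1/6, so each expected count is 90/6 = 15.
χ² = (10−15)²/15 + (14−15)²/15 + (3−15)²/15 + (24−15)²/15 + (26−15)²/15 + (13−15)²/15
   = 1.6667 + 0.0667 + 9.6000 + 5.4000 + 8.0667 + 0.2667
Sum = 25.067
df = 5. Since 25.067 > 12.833, we reject H₀.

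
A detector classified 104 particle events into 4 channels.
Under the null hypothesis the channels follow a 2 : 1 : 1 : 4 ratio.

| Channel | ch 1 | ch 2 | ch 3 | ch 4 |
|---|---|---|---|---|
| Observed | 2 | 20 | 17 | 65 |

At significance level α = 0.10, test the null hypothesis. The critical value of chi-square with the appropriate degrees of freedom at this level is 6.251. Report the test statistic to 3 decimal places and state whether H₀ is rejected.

Ratio total = 8. Expected counts: 104×2/8 = 26, 104×1/8 = 13, 104×1/8 = 13, 104×4/8 = 52.
χ² = (2−26)²/26 + (20−13)²/13 + (17−13)²/13 + (65−52)²/52
   = 22.1538 + 3.7692 + 1.2308 + 3.2500
Sum = 30.404
df = 3. Since 30.404 > 6.251, we reject H₀.

30.404; reject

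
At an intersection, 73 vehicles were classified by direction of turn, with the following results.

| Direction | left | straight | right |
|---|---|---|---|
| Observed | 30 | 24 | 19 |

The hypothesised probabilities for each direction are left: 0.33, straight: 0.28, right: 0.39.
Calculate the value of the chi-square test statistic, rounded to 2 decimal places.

Expected counts E_i = n·p_i: 73×0.33 = 24.09, 73×0.28 = 20.44, 73×0.39 = 28.47.
cat           O        E   (O−E)²/E
left         30    24.09      1.450
straight     24    20.44      0.620
right        19    28.47      3.150
Sum = 5.22

5.22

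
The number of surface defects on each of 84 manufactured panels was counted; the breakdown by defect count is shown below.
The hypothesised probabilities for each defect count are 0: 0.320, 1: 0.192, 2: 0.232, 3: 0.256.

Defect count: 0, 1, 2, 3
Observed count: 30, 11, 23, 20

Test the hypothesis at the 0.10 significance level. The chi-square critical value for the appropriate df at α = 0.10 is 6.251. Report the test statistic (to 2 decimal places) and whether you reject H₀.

2.73; do not reject

Expected counts E_i = n·p_i: 84×0.320 = 26.88, 84×0.192 = 16.128, 84×0.232 = 19.488, 84×0.256 = 21.504.
cat         O        E   (O−E)²/E
0          30    26.88      0.362
1          11   16.128      1.630
2          23   19.488      0.633
3          20   21.504      0.105
Sum = 2.73
df = 3. Since 2.73 < 6.251, we do not reject H₀.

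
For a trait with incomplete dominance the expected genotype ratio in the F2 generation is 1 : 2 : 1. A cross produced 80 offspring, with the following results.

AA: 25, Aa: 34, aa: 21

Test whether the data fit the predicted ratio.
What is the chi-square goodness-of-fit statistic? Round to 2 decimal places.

2.20

Ratio total = 4. Expected counts: 80×1/4 = 20, 80×2/4 = 40, 80×1/4 = 20.
χ² = (25−20)²/20 + (34−40)²/40 + (21−20)²/20
   = 1.250 + 0.900 + 0.050
Sum = 2.20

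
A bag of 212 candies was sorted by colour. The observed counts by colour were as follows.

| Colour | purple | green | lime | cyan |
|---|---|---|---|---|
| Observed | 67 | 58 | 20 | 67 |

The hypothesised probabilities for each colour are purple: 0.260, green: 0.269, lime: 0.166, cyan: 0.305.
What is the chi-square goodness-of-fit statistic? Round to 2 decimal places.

9.22

Expected counts E_i = n·p_i: 212×0.260 = 55.12, 212×0.269 = 57.028, 212×0.166 = 35.192, 212×0.305 = 64.66.
χ² = (67−55.12)²/55.12 + (58−57.028)²/57.028 + (20−35.192)²/35.192 + (67−64.66)²/64.66
   = 2.560 + 0.017 + 6.558 + 0.085
Sum = 9.22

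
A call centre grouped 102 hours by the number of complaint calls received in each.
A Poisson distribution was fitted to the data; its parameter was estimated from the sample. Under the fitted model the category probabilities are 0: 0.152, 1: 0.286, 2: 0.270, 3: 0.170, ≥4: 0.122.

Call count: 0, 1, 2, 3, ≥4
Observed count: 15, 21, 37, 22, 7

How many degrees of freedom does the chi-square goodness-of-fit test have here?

3

There are k = 5 categories and 1 parameter estimated from the data, so df = 5 − 1 − 1 = 3.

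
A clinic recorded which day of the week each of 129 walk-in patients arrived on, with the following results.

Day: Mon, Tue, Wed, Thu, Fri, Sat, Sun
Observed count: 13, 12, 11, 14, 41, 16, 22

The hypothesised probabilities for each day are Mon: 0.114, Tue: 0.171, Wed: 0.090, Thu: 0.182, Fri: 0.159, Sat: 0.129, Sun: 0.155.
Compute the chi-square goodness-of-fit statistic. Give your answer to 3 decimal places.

29.336

Expected counts E_i = n·p_i: 129×0.114 = 14.706, 129×0.171 = 22.059, 129×0.090 = 11.61, 129×0.182 = 23.478, 129×0.159 = 20.511, 129×0.129 = 16.641, 129×0.155 = 19.995.
cat         O        E   (O−E)²/E
Mon        13   14.706     0.1979
Tue        12   22.059     4.5869
Wed        11    11.61     0.0320
Thu        14   23.478     3.8262
Fri        41   20.511    20.4670
Sat        16   16.641     0.0247
Sun        22   19.995     0.2011
Sum = 29.336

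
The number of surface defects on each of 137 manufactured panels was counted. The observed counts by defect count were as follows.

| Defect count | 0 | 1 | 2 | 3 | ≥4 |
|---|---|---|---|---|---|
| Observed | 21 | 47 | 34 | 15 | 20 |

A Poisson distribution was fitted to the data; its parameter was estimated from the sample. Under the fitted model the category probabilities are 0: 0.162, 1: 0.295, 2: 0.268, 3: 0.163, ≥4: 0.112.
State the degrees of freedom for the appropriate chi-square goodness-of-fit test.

There are k = 5 categories and 1 parameter estimated from the data, so df = 5 − 1 − 1 = 3.

3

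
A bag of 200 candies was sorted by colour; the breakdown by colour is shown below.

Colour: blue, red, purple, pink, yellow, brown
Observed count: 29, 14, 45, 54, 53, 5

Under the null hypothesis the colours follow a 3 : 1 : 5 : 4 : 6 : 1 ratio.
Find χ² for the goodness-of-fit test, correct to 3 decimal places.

Ratio total = 20. Expected counts: 200×3/20 = 30, 200×1/20 = 10, 200×5/20 = 50, 200×4/20 = 40, 200×6/20 = 60, 200×1/20 = 10.
cat         O        E   (O−E)²/E
blue       29       30     0.0333
red        14       10     1.6000
purple     45       50     0.5000
pink       54       40     4.9000
yellow     53       60     0.8167
brown       5       10     2.5000
Sum = 10.350

10.350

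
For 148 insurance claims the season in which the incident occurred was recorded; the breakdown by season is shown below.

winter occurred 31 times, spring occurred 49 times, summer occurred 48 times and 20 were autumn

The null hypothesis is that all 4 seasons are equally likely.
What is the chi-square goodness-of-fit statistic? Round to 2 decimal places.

15.95

Under H₀ each category has probability 1/4, so each expected count is 148/4 = 37.
cat         O        E   (O−E)²/E
winter     31       37      0.973
spring     49       37      3.892
summer     48       37      3.270
autumn     20       37      7.811
Sum = 15.95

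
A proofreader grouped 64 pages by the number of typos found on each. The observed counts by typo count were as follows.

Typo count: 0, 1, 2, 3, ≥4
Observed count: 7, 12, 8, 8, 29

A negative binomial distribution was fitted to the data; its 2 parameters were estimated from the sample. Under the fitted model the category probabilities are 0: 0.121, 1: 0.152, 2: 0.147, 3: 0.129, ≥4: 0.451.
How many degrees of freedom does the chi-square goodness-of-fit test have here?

2

There are k = 5 categories and 2 parameters estimated from the data, so df = 5 − 1 − 2 = 2.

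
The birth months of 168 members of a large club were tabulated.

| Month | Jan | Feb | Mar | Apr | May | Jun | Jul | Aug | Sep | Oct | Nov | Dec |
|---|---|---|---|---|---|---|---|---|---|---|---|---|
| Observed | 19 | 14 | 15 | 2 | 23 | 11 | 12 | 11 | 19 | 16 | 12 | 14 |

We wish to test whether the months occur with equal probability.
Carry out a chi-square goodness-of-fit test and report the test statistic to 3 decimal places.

Under H₀ each category has probability 1/12, so each expected count is 168/12 = 14.
cat         O        E   (O−E)²/E
Jan        19       14     1.7857
Feb        14       14     0.0000
Mar        15       14     0.0714
Apr         2       14    10.2857
May        23       14     5.7857
Jun        11       14     0.6429
Jul        12       14     0.2857
Aug        11       14     0.6429
Sep        19       14     1.7857
Oct        16       14     0.2857
Nov        12       14     0.2857
Dec        14       14     0.0000
Sum = 21.857

21.857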